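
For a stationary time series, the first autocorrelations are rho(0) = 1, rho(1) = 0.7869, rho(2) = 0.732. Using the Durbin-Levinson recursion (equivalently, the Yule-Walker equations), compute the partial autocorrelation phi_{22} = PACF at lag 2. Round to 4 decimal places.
\phi_{22} = 0.2962

The PACF at lag k is phi_{kk}, the last component of the solution
to the Yule-Walker system G_k phi = r_k where
  (G_k)_{ij} = rho(|i - j|), (r_k)_i = rho(i), i,j = 1..k.
Equivalently, Durbin-Levinson gives phi_{kk} iteratively:
  phi_{11} = rho(1)
  phi_{kk} = [rho(k) - sum_{j=1..k-1} phi_{k-1,j} rho(k-j)]
            / [1 - sum_{j=1..k-1} phi_{k-1,j} rho(j)],
  phi_{k,j} = phi_{k-1,j} - phi_{kk} phi_{k-1,k-j},  j = 1..k-1.
Step k = 1:
  phi_11 = rho(1) = 0.7869.
Step k = 2:
  phi_22 = [rho(2) - phi_11 rho(1)] / [1 - phi_11 rho(1)] = [0.732 - (0.7869)(0.7869)] / [1 - (0.7869)(0.7869)]
         = 0.11278839 / 0.38078839 = 0.2962.
Therefore phi_{22} = 0.2962.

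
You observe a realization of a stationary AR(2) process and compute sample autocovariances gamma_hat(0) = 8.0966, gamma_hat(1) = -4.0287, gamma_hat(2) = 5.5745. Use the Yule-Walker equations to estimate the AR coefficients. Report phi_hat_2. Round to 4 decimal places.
\hat\phi_{2} = 0.5860

The Yule-Walker equations for an AR(p) process read, in matrix form,
  Gamma_p phi = r_p,   with   (Gamma_p)_{ij} = gamma(|i - j|),
                       (r_p)_i = gamma(i),   i,j = 1..p.
Substitute the sample gammas (Toeplitz matrix and right-hand side of size 2):
  Gamma_p = [[8.0966, -4.0287], [-4.0287, 8.0966]]
  r_p     = [-4.0287, 5.5745]
Written out:
  8.0966 phi_1 - 4.0287 phi_2 = -4.0287
  -4.0287 phi_1 + 8.0966 phi_2 = 5.5745
Solve by Cramer's rule:
  det = gamma(0)^2 - gamma(1)^2 = (8.0966)^2 - (-4.0287)^2 = 65.55493156 - 16.23042369 = 49.32450787
  phi_hat_1 = [gamma(1) gamma(0) - gamma(1) gamma(2)] / det = [(-4.0287)(8.0966) - (-4.0287)(5.5745)] / 49.32450787 = -10.16078427 / 49.32450787 = -0.206
  phi_hat_2 = [gamma(0) gamma(2) - gamma(1)^2] / det = [(8.0966)(5.5745) - (-4.0287)^2] / 49.32450787 = 28.90407301 / 49.32450787 = 0.586
So phi_hat = [-0.2060, 0.5860].
Therefore phi_hat_2 = 0.5860.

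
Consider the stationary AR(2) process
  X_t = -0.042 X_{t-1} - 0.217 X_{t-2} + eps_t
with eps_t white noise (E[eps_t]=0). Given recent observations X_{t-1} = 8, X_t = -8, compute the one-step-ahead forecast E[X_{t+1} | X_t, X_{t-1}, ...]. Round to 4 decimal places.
E[X_{t+1} \mid \mathcal F_t] = -1.4000

For an AR(p) model X_t = c + sum_i phi_i X_{t-i} + eps_t, the
one-step-ahead conditional mean is
  E[X_{t+1} | X_t, ...] = c + sum_i phi_i X_{t+1-i}.
Substitute known values:
  E[X_{t+1} | ...] = (-0.042) * (-8) + (-0.217) * (8)
                   = -1.4000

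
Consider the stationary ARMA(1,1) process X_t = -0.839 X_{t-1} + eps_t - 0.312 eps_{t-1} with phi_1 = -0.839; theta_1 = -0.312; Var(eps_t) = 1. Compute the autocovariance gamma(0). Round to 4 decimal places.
\gamma(0) = 5.4745

Multiply the model equation by X_{t-k} and take expectations. With theta_0 = psi_0 = 1 and psi_j the MA(infinity) weights, this gives
  gamma(k) - sum_i phi_i gamma(k-i) = c_k,
  c_k = sigma^2 * sum_{j=k..q} theta_j psi_{j-k}   (c_k = 0 for k > q),
using gamma(-m) = gamma(m).
psi-weights needed (psi_j = theta_j + sum_i phi_i psi_{j-i}):
  psi_1 = theta_1 + phi_1 = -0.312 + (-0.839) = -1.151
Right-hand sides:
  c_0 = sigma^2 (1 + theta_1 psi_1) = 1 * (1 + (-0.312)(-1.151)) = 1 * 1.359112 = 1.359112
  c_1 = sigma^2 theta_1 = 1 * (-0.312) = -0.312
  c_2 = 0
Equations for k = 0 and k = 1 (AR order 1):
  gamma(0) = phi_1 gamma(1) + c_0
  gamma(1) = phi_1 gamma(0) + c_1
Substituting the second into the first: gamma(0) (1 - phi_1^2) = c_0 + phi_1 c_1, so
  gamma(0) = (c_0 + phi_1 c_1) / (1 - phi_1^2) = (1.359112 + (-0.839)(-0.312)) / (1 - (-0.839)^2) = 1.62088 / 0.296079 = 5.474485.
Therefore gamma(0) = 5.4745 (to 4 decimal places).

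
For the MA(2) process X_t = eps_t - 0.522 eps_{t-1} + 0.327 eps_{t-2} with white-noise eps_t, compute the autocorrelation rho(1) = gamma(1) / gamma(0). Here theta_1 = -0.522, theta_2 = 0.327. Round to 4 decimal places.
\rho(1) = -0.5022

For an MA(q) process with theta_0 = 1, the autocovariance is
  gamma(k) = sigma^2 * sum_{i=0..q-k} theta_i * theta_{i+k},
and rho(k) = gamma(k) / gamma(0). Sigma^2 cancels.
  numerator   = (1)*(-0.522) + (-0.522)*(0.327) = -0.692694.
  denominator = (1)^2 + (-0.522)^2 + (0.327)^2 = 1.379413.
  rho(1) = -0.692694 / 1.379413 = -0.5022.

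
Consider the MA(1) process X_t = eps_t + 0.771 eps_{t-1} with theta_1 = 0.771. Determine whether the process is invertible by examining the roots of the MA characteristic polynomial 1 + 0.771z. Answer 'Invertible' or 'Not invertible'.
\text{Invertible}

The MA(q) characteristic polynomial is P(z) = 1 + 0.771z.
Invertibility requires all roots to lie outside the unit circle, i.e. |z| > 1 for every root.
This is linear in z: 1 + (0.771) z = 0  =>  z = -1/(0.771) = -1.297017,  |z| = 1.297017.
Moduli of all roots: 1.2970.
All moduli strictly greater than 1? Yes.
Verdict: Invertible.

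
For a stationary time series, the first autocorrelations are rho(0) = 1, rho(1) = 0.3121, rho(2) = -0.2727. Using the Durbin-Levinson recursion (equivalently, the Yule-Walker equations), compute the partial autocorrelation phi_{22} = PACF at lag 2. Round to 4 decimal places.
\phi_{22} = -0.4100

The PACF at lag k is phi_{kk}, the last component of the solution
to the Yule-Walker system G_k phi = r_k where
  (G_k)_{ij} = rho(|i - j|), (r_k)_i = rho(i), i,j = 1..k.
Equivalently, Durbin-Levinson gives phi_{kk} iteratively:
  phi_{11} = rho(1)
  phi_{kk} = [rho(k) - sum_{j=1..k-1} phi_{k-1,j} rho(k-j)]
            / [1 - sum_{j=1..k-1} phi_{k-1,j} rho(j)],
  phi_{k,j} = phi_{k-1,j} - phi_{kk} phi_{k-1,k-j},  j = 1..k-1.
Step k = 1:
  phi_11 = rho(1) = 0.3121.
Step k = 2:
  phi_22 = [rho(2) - phi_11 rho(1)] / [1 - phi_11 rho(1)] = [-0.2727 - (0.3121)(0.3121)] / [1 - (0.3121)(0.3121)]
         = -0.37010641 / 0.90259359 = -0.41.
Therefore phi_{22} = -0.4100.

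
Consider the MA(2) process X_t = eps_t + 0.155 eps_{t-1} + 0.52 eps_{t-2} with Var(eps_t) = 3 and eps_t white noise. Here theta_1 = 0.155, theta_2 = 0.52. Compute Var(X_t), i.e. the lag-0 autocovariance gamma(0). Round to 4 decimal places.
\gamma(0) = 3.8833

For an MA(q) process X_t = eps_t + sum_i theta_i eps_{t-i} with
Var(eps_t) = sigma^2, the variance is
  gamma(0) = sigma^2 * (1 + sum_i theta_i^2).
  sum_i theta_i^2 = (0.155)^2 + (0.52)^2 = 0.024025 + 0.2704 = 0.294425.
  gamma(0) = 3 * (1 + 0.294425) = 3 * 1.294425 = 3.883275, which rounds to 3.8833.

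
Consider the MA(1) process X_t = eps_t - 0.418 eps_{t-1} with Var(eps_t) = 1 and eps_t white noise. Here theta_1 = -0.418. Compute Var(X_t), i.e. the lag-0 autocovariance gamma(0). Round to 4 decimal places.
\gamma(0) = 1.1747

For an MA(q) process X_t = eps_t + sum_i theta_i eps_{t-i} with
Var(eps_t) = sigma^2, the variance is
  gamma(0) = sigma^2 * (1 + sum_i theta_i^2).
  sum_i theta_i^2 = (-0.418)^2 = 0.174724.
  gamma(0) = 1 * (1 + 0.174724) = 1 * 1.174724 = 1.174724, which rounds to 1.1747.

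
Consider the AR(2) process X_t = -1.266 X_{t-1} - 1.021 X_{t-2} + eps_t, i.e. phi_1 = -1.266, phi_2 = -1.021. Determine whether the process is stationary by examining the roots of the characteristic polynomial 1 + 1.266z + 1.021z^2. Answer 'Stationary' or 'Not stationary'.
\text{Not stationary}

The AR(p) characteristic polynomial is P(z) = 1 + 1.266z + 1.021z^2.
Stationarity requires all roots to lie outside the unit circle, i.e. |z| > 1 for every root.
Set 1 + (1.266) z + (1.021) z^2 = 0, i.e. a z^2 + b z + c = 0 with a = 1.021, b = 1.266, c = 1.
Discriminant D = b^2 - 4ac = (1.266)^2 - 4*(1.021)*1 = 1.602756 - (4.084) = -2.481244.
D < 0, so the roots are the complex-conjugate pair z = (-b +/- i sqrt(-D)) / (2a) = -0.62 +/- 0.7714i.
For a conjugate pair |z|^2 = z * conj(z) = (product of roots) = c/a = 1/(1.021) = 0.979432, so |z| = sqrt(0.979432) = 0.9897 for both roots.
Moduli of all roots: 0.9897, 0.9897.
All moduli strictly greater than 1? No.
Verdict: Not stationary.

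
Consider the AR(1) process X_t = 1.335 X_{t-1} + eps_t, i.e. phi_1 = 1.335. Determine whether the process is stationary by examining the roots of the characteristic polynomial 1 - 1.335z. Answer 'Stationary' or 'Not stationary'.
\text{Not stationary}

The AR(p) characteristic polynomial is P(z) = 1 - 1.335z.
Stationarity requires all roots to lie outside the unit circle, i.e. |z| > 1 for every root.
This is linear in z: 1 + (-1.335) z = 0  =>  z = -1/(-1.335) = 0.749064,  |z| = 0.749064.
Moduli of all roots: 0.7491.
All moduli strictly greater than 1? No.
Verdict: Not stationary.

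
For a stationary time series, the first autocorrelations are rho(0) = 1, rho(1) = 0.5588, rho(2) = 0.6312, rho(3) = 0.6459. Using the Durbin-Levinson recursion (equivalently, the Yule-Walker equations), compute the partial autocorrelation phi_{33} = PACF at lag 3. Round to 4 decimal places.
\phi_{33} = 0.3661

The PACF at lag k is phi_{kk}, the last component of the solution
to the Yule-Walker system G_k phi = r_k where
  (G_k)_{ij} = rho(|i - j|), (r_k)_i = rho(i), i,j = 1..k.
Equivalently, Durbin-Levinson gives phi_{kk} iteratively:
  phi_{11} = rho(1)
  phi_{kk} = [rho(k) - sum_{j=1..k-1} phi_{k-1,j} rho(k-j)]
            / [1 - sum_{j=1..k-1} phi_{k-1,j} rho(j)],
  phi_{k,j} = phi_{k-1,j} - phi_{kk} phi_{k-1,k-j},  j = 1..k-1.
Step k = 1:
  phi_11 = rho(1) = 0.5588.
Step k = 2:
  phi_22 = [rho(2) - phi_11 rho(1)] / [1 - phi_11 rho(1)] = [0.6312 - (0.5588)(0.5588)] / [1 - (0.5588)(0.5588)]
         = 0.31894256 / 0.68774256 = 0.463753.
  Update: phi_21 = phi_11 - phi_22 phi_11 = 0.5588 - (0.463753)(0.5588) = 0.299655.
Step k = 3:
  phi_33 = [rho(3) - phi_21 rho(2) - phi_22 rho(1)] / [1 - phi_21 rho(1) - phi_22 rho(2)]
    numerator   = 0.6459 - (0.299655)(0.6312) - (0.463753)(0.5588) = 0.19761273
    denominator = 1 - (0.299655)(0.5588) - (0.463753)(0.6312) = 0.53983204
  phi_33 = 0.19761273 / 0.53983204 = 0.3661.
Therefore phi_{33} = 0.3661.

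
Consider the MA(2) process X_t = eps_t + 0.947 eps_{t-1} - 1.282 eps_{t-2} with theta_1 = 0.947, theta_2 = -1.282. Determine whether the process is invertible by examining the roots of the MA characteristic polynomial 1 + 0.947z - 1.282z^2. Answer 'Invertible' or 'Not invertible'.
\text{Not invertible}

The MA(q) characteristic polynomial is P(z) = 1 + 0.947z - 1.282z^2.
Invertibility requires all roots to lie outside the unit circle, i.e. |z| > 1 for every root.
Set 1 + (0.947) z + (-1.282) z^2 = 0, i.e. a z^2 + b z + c = 0 with a = -1.282, b = 0.947, c = 1.
Discriminant D = b^2 - 4ac = (0.947)^2 - 4*(-1.282)*1 = 0.896809 - (-5.128) = 6.024809.
D >= 0, so the roots are real: z = (-b +/- sqrt(D)) / (2a) = (-0.947 +/- 2.454549) / (-2.564).
  z_1 = (-0.947 + 2.454549) / (-2.564) = -0.588,   |z_1| = 0.588.
  z_2 = (-0.947 - 2.454549) / (-2.564) = 1.3267,   |z_2| = 1.3267.
Moduli of all roots: 0.5880, 1.3267.
All moduli strictly greater than 1? No.
Verdict: Not invertible.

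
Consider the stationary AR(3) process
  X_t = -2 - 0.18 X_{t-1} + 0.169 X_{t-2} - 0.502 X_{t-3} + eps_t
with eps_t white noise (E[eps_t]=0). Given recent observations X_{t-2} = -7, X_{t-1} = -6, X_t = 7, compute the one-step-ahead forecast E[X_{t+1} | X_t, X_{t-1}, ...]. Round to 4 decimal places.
E[X_{t+1} \mid \mathcal F_t] = -0.7600

For an AR(p) model X_t = c + sum_i phi_i X_{t-i} + eps_t, the
one-step-ahead conditional mean is
  E[X_{t+1} | X_t, ...] = c + sum_i phi_i X_{t+1-i}.
Substitute known values:
  E[X_{t+1} | ...] = -2 + (-0.18) * (7) + (0.169) * (-6) + (-0.502) * (-7)
                   = -0.7600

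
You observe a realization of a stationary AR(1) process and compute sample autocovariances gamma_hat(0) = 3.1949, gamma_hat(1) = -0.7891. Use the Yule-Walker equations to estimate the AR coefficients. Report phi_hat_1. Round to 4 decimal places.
\hat\phi_{1} = -0.2470

The Yule-Walker equations for an AR(p) process read, in matrix form,
  Gamma_p phi = r_p,   with   (Gamma_p)_{ij} = gamma(|i - j|),
                       (r_p)_i = gamma(i),   i,j = 1..p.
Substitute the sample gammas (Toeplitz matrix and right-hand side of size 1):
  Gamma_p = [[3.1949]]
  r_p     = [-0.7891]
With p = 1 this is the single equation gamma(0) phi_1 = gamma(1):
  phi_hat_1 = gamma(1) / gamma(0) = -0.7891 / 3.1949 = -0.2470.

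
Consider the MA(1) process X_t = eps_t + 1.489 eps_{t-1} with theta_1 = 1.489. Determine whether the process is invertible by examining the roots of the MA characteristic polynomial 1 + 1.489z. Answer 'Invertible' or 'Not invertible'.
\text{Not invertible}

The MA(q) characteristic polynomial is P(z) = 1 + 1.489z.
Invertibility requires all roots to lie outside the unit circle, i.e. |z| > 1 for every root.
This is linear in z: 1 + (1.489) z = 0  =>  z = -1/(1.489) = -0.671592,  |z| = 0.671592.
Moduli of all roots: 0.6716.
All moduli strictly greater than 1? No.
Verdict: Not invertible.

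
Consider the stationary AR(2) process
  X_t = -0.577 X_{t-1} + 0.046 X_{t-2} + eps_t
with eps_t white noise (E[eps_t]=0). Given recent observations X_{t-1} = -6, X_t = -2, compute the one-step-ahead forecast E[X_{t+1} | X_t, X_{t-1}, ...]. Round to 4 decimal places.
E[X_{t+1} \mid \mathcal F_t] = 0.8780

For an AR(p) model X_t = c + sum_i phi_i X_{t-i} + eps_t, the
one-step-ahead conditional mean is
  E[X_{t+1} | X_t, ...] = c + sum_i phi_i X_{t+1-i}.
Substitute known values:
  E[X_{t+1} | ...] = (-0.577) * (-2) + (0.046) * (-6)
                   = 0.8780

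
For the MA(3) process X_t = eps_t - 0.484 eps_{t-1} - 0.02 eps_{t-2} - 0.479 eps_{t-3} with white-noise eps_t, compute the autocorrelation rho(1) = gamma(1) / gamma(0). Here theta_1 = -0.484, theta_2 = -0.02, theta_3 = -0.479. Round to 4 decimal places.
\rho(1) = -0.3174

For an MA(q) process with theta_0 = 1, the autocovariance is
  gamma(k) = sigma^2 * sum_{i=0..q-k} theta_i * theta_{i+k},
and rho(k) = gamma(k) / gamma(0). Sigma^2 cancels.
  numerator   = (1)*(-0.484) + (-0.484)*(-0.02) + (-0.02)*(-0.479) = -0.46474.
  denominator = (1)^2 + (-0.484)^2 + (-0.02)^2 + (-0.479)^2 = 1.464097.
  rho(1) = -0.46474 / 1.464097 = -0.3174.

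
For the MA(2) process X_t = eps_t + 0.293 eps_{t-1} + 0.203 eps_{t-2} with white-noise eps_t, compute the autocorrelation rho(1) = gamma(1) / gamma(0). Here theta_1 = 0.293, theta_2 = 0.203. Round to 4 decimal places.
\rho(1) = 0.3127

For an MA(q) process with theta_0 = 1, the autocovariance is
  gamma(k) = sigma^2 * sum_{i=0..q-k} theta_i * theta_{i+k},
and rho(k) = gamma(k) / gamma(0). Sigma^2 cancels.
  numerator   = (1)*(0.293) + (0.293)*(0.203) = 0.352479.
  denominator = (1)^2 + (0.293)^2 + (0.203)^2 = 1.127058.
  rho(1) = 0.352479 / 1.127058 = 0.3127.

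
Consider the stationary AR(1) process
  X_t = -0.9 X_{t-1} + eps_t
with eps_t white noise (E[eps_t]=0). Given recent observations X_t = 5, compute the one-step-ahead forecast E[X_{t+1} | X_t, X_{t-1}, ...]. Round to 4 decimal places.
E[X_{t+1} \mid \mathcal F_t] = -4.5000

For an AR(p) model X_t = c + sum_i phi_i X_{t-i} + eps_t, the
one-step-ahead conditional mean is
  E[X_{t+1} | X_t, ...] = c + sum_i phi_i X_{t+1-i}.
Substitute known values:
  E[X_{t+1} | ...] = (-0.9) * (5)
                   = -4.5000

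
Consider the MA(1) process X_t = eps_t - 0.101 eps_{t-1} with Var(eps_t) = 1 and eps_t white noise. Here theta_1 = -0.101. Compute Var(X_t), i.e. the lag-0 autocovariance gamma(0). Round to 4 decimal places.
\gamma(0) = 1.0102

For an MA(q) process X_t = eps_t + sum_i theta_i eps_{t-i} with
Var(eps_t) = sigma^2, the variance is
  gamma(0) = sigma^2 * (1 + sum_i theta_i^2).
  sum_i theta_i^2 = (-0.101)^2 = 0.010201.
  gamma(0) = 1 * (1 + 0.010201) = 1 * 1.010201 = 1.010201, which rounds to 1.0102.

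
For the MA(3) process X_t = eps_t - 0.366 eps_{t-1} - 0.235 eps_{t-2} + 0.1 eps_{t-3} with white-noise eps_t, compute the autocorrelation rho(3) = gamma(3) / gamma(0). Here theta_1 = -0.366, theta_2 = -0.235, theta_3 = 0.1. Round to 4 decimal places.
\rho(3) = 0.0834

For an MA(q) process with theta_0 = 1, the autocovariance is
  gamma(k) = sigma^2 * sum_{i=0..q-k} theta_i * theta_{i+k},
and rho(k) = gamma(k) / gamma(0). Sigma^2 cancels.
  numerator   = (1)*(0.1) = 0.1.
  denominator = (1)^2 + (-0.366)^2 + (-0.235)^2 + (0.1)^2 = 1.199181.
  rho(3) = 0.1 / 1.199181 = 0.0834.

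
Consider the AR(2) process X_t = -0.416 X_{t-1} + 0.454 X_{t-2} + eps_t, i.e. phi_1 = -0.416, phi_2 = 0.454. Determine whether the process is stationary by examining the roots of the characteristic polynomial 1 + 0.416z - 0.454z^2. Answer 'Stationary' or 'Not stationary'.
\text{Stationary}

The AR(p) characteristic polynomial is P(z) = 1 + 0.416z - 0.454z^2.
Stationarity requires all roots to lie outside the unit circle, i.e. |z| > 1 for every root.
Set 1 + (0.416) z + (-0.454) z^2 = 0, i.e. a z^2 + b z + c = 0 with a = -0.454, b = 0.416, c = 1.
Discriminant D = b^2 - 4ac = (0.416)^2 - 4*(-0.454)*1 = 0.173056 - (-1.816) = 1.989056.
D >= 0, so the roots are real: z = (-b +/- sqrt(D)) / (2a) = (-0.416 +/- 1.410339) / (-0.908).
  z_1 = (-0.416 + 1.410339) / (-0.908) = -1.0951,   |z_1| = 1.0951.
  z_2 = (-0.416 - 1.410339) / (-0.908) = 2.0114,   |z_2| = 2.0114.
Moduli of all roots: 1.0951, 2.0114.
All moduli strictly greater than 1? Yes.
Verdict: Stationary.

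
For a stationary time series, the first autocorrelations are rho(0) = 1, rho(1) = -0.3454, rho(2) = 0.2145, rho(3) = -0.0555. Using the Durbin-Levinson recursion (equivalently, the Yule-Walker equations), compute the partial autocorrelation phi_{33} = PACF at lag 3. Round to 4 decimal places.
\phi_{33} = 0.0550

The PACF at lag k is phi_{kk}, the last component of the solution
to the Yule-Walker system G_k phi = r_k where
  (G_k)_{ij} = rho(|i - j|), (r_k)_i = rho(i), i,j = 1..k.
Equivalently, Durbin-Levinson gives phi_{kk} iteratively:
  phi_{11} = rho(1)
  phi_{kk} = [rho(k) - sum_{j=1..k-1} phi_{k-1,j} rho(k-j)]
            / [1 - sum_{j=1..k-1} phi_{k-1,j} rho(j)],
  phi_{k,j} = phi_{k-1,j} - phi_{kk} phi_{k-1,k-j},  j = 1..k-1.
Step k = 1:
  phi_11 = rho(1) = -0.3454.
Step k = 2:
  phi_22 = [rho(2) - phi_11 rho(1)] / [1 - phi_11 rho(1)] = [0.2145 - (-0.3454)(-0.3454)] / [1 - (-0.3454)(-0.3454)]
         = 0.09519884 / 0.88069884 = 0.108095.
  Update: phi_21 = phi_11 - phi_22 phi_11 = -0.3454 - (0.108095)(-0.3454) = -0.308064.
Step k = 3:
  phi_33 = [rho(3) - phi_21 rho(2) - phi_22 rho(1)] / [1 - phi_21 rho(1) - phi_22 rho(2)]
    numerator   = -0.0555 - (-0.308064)(0.2145) - (0.108095)(-0.3454) = 0.04791565
    denominator = 1 - (-0.308064)(-0.3454) - (0.108095)(0.2145) = 0.87040835
  phi_33 = 0.04791565 / 0.87040835 = 0.055.
Therefore phi_{33} = 0.0550.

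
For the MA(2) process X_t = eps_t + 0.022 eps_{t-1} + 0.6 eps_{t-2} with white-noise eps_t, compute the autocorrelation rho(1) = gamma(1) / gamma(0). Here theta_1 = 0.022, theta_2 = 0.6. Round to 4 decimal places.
\rho(1) = 0.0259

For an MA(q) process with theta_0 = 1, the autocovariance is
  gamma(k) = sigma^2 * sum_{i=0..q-k} theta_i * theta_{i+k},
and rho(k) = gamma(k) / gamma(0). Sigma^2 cancels.
  numerator   = (1)*(0.022) + (0.022)*(0.6) = 0.0352.
  denominator = (1)^2 + (0.022)^2 + (0.6)^2 = 1.360484.
  rho(1) = 0.0352 / 1.360484 = 0.0259.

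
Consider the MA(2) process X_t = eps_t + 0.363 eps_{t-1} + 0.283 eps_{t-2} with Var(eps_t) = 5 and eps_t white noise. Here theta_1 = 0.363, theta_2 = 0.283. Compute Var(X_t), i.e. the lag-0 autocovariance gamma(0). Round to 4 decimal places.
\gamma(0) = 6.0593

For an MA(q) process X_t = eps_t + sum_i theta_i eps_{t-i} with
Var(eps_t) = sigma^2, the variance is
  gamma(0) = sigma^2 * (1 + sum_i theta_i^2).
  sum_i theta_i^2 = (0.363)^2 + (0.283)^2 = 0.131769 + 0.080089 = 0.211858.
  gamma(0) = 5 * (1 + 0.211858) = 5 * 1.211858 = 6.05929, which rounds to 6.0593.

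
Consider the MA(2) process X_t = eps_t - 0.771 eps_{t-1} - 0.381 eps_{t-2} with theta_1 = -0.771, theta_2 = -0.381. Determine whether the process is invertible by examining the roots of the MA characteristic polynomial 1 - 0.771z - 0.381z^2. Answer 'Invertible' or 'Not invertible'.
\text{Not invertible}

The MA(q) characteristic polynomial is P(z) = 1 - 0.771z - 0.381z^2.
Invertibility requires all roots to lie outside the unit circle, i.e. |z| > 1 for every root.
Set 1 + (-0.771) z + (-0.381) z^2 = 0, i.e. a z^2 + b z + c = 0 with a = -0.381, b = -0.771, c = 1.
Discriminant D = b^2 - 4ac = (-0.771)^2 - 4*(-0.381)*1 = 0.594441 - (-1.524) = 2.118441.
D >= 0, so the roots are real: z = (-b +/- sqrt(D)) / (2a) = (0.771 +/- 1.455487) / (-0.762).
  z_1 = (0.771 + 1.455487) / (-0.762) = -2.9219,   |z_1| = 2.9219.
  z_2 = (0.771 - 1.455487) / (-0.762) = 0.8983,   |z_2| = 0.8983.
Moduli of all roots: 2.9219, 0.8983.
All moduli strictly greater than 1? No.
Verdict: Not invertible.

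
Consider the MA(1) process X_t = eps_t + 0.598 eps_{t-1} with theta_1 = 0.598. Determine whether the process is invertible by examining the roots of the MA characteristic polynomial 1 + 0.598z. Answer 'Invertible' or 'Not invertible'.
\text{Invertible}

The MA(q) characteristic polynomial is P(z) = 1 + 0.598z.
Invertibility requires all roots to lie outside the unit circle, i.e. |z| > 1 for every root.
This is linear in z: 1 + (0.598) z = 0  =>  z = -1/(0.598) = -1.672241,  |z| = 1.672241.
Moduli of all roots: 1.6722.
All moduli strictly greater than 1? Yes.
Verdict: Invertible.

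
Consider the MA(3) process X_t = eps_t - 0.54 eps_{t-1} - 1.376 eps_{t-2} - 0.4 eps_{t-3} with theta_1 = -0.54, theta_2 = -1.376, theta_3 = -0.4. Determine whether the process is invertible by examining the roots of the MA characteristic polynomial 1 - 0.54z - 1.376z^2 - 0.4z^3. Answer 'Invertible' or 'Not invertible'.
\text{Not invertible}

The MA(q) characteristic polynomial is P(z) = 1 - 0.54z - 1.376z^2 - 0.4z^3.
Invertibility requires all roots to lie outside the unit circle, i.e. |z| > 1 for every root.
Degree 3: look for a simple real root z0 first, then factor out (1 - z/z0) and solve the remaining quadratic.
Testing z0 = -2.5: P(-2.5) = 1 + (-0.54)(-2.5) + (-1.376)(-2.5)^2 + (-0.4)(-2.5)^3
  = 1 + (1.35) + (-8.6) + (6.25) = 0.  So z_0 = -2.5 is a root, |z_0| = 2.5.
Divide out the factor (1 + 0.4 z) = (1 - z/z0) (since 1/z0 = -0.4):
  P(z) = (1 + 0.4 z)(1 + (-0.94) z + (-1) z^2)
  [check: z-coef -0.94 - (-0.4) = -0.54; z^2-coef -1 - (-0.4)(-0.94) = -1.376; z^3-coef -(-0.4)(-1) = -0.4.]
Remaining roots from the quadratic factor 1 + (-0.94) z + (-1) z^2:
  Set 1 + (-0.94) z + (-1) z^2 = 0, i.e. a z^2 + b z + c = 0 with a = -1, b = -0.94, c = 1.
  Discriminant D = b^2 - 4ac = (-0.94)^2 - 4*(-1)*1 = 0.8836 - (-4) = 4.8836.
  D >= 0, so the roots are real: z = (-b +/- sqrt(D)) / (2a) = (0.94 +/- 2.209887) / (-2).
    z_1 = (0.94 + 2.209887) / (-2) = -1.5749,   |z_1| = 1.5749.
    z_2 = (0.94 - 2.209887) / (-2) = 0.6349,   |z_2| = 0.6349.
Moduli of all roots: 2.5000, 1.5749, 0.6349.
All moduli strictly greater than 1? No.
Verdict: Not invertible.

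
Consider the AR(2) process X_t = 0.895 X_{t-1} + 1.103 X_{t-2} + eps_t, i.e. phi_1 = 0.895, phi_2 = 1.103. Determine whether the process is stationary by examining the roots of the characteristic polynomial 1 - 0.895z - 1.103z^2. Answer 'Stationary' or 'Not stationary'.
\text{Not stationary}

The AR(p) characteristic polynomial is P(z) = 1 - 0.895z - 1.103z^2.
Stationarity requires all roots to lie outside the unit circle, i.e. |z| > 1 for every root.
Set 1 + (-0.895) z + (-1.103) z^2 = 0, i.e. a z^2 + b z + c = 0 with a = -1.103, b = -0.895, c = 1.
Discriminant D = b^2 - 4ac = (-0.895)^2 - 4*(-1.103)*1 = 0.801025 - (-4.412) = 5.213025.
D >= 0, so the roots are real: z = (-b +/- sqrt(D)) / (2a) = (0.895 +/- 2.283205) / (-2.206).
  z_1 = (0.895 + 2.283205) / (-2.206) = -1.4407,   |z_1| = 1.4407.
  z_2 = (0.895 - 2.283205) / (-2.206) = 0.6293,   |z_2| = 0.6293.
Moduli of all roots: 1.4407, 0.6293.
All moduli strictly greater than 1? No.
Verdict: Not stationary.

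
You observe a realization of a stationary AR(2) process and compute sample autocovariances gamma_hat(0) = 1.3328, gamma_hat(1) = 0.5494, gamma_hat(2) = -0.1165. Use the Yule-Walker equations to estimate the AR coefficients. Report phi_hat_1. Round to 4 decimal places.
\hat\phi_{1} = 0.5400

The Yule-Walker equations for an AR(p) process read, in matrix form,
  Gamma_p phi = r_p,   with   (Gamma_p)_{ij} = gamma(|i - j|),
                       (r_p)_i = gamma(i),   i,j = 1..p.
Substitute the sample gammas (Toeplitz matrix and right-hand side of size 2):
  Gamma_p = [[1.3328, 0.5494], [0.5494, 1.3328]]
  r_p     = [0.5494, -0.1165]
Written out:
  1.3328 phi_1 + 0.5494 phi_2 = 0.5494
  0.5494 phi_1 + 1.3328 phi_2 = -0.1165
Solve by Cramer's rule:
  det = gamma(0)^2 - gamma(1)^2 = (1.3328)^2 - (0.5494)^2 = 1.77635584 - 0.30184036 = 1.47451548
  phi_hat_1 = [gamma(1) gamma(0) - gamma(1) gamma(2)] / det = [(0.5494)(1.3328) - (0.5494)(-0.1165)] / 1.47451548 = 0.79624542 / 1.47451548 = 0.54
  phi_hat_2 = [gamma(0) gamma(2) - gamma(1)^2] / det = [(1.3328)(-0.1165) - (0.5494)^2] / 1.47451548 = -0.45711156 / 1.47451548 = -0.31
So phi_hat = [0.5400, -0.3100].
Therefore phi_hat_1 = 0.5400.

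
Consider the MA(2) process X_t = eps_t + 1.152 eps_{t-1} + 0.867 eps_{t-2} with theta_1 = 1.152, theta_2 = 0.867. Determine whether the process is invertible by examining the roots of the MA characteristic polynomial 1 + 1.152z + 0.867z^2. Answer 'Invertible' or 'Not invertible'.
\text{Invertible}

The MA(q) characteristic polynomial is P(z) = 1 + 1.152z + 0.867z^2.
Invertibility requires all roots to lie outside the unit circle, i.e. |z| > 1 for every root.
Set 1 + (1.152) z + (0.867) z^2 = 0, i.e. a z^2 + b z + c = 0 with a = 0.867, b = 1.152, c = 1.
Discriminant D = b^2 - 4ac = (1.152)^2 - 4*(0.867)*1 = 1.327104 - (3.468) = -2.140896.
D < 0, so the roots are the complex-conjugate pair z = (-b +/- i sqrt(-D)) / (2a) = -0.6644 +/- 0.8438i.
For a conjugate pair |z|^2 = z * conj(z) = (product of roots) = c/a = 1/(0.867) = 1.153403, so |z| = sqrt(1.153403) = 1.074 for both roots.
Moduli of all roots: 1.0740, 1.0740.
All moduli strictly greater than 1? Yes.
Verdict: Invertible.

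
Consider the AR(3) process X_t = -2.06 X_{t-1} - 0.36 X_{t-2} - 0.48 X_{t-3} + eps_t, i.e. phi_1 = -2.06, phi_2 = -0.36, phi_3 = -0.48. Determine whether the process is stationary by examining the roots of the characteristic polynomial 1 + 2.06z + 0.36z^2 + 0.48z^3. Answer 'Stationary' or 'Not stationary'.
\text{Not stationary}

The AR(p) characteristic polynomial is P(z) = 1 + 2.06z + 0.36z^2 + 0.48z^3.
Stationarity requires all roots to lie outside the unit circle, i.e. |z| > 1 for every root.
Degree 3: look for a simple real root z0 first, then factor out (1 - z/z0) and solve the remaining quadratic.
Testing z0 = -0.5: P(-0.5) = 1 + (2.06)(-0.5) + (0.36)(-0.5)^2 + (0.48)(-0.5)^3
  = 1 + (-1.03) + (0.09) + (-0.06) = 0.  So z_0 = -0.5 is a root, |z_0| = 0.5.
Divide out the factor (1 + 2 z) = (1 - z/z0) (since 1/z0 = -2):
  P(z) = (1 + 2 z)(1 + (0.06) z + (0.24) z^2)
  [check: z-coef 0.06 - (-2) = 2.06; z^2-coef 0.24 - (-2)(0.06) = 0.36; z^3-coef -(-2)(0.24) = 0.48.]
Remaining roots from the quadratic factor 1 + (0.06) z + (0.24) z^2:
  Set 1 + (0.06) z + (0.24) z^2 = 0, i.e. a z^2 + b z + c = 0 with a = 0.24, b = 0.06, c = 1.
  Discriminant D = b^2 - 4ac = (0.06)^2 - 4*(0.24)*1 = 0.0036 - (0.96) = -0.9564.
  D < 0, so the roots are the complex-conjugate pair z = (-b +/- i sqrt(-D)) / (2a) = -0.125 +/- 2.0374i.
  For a conjugate pair |z|^2 = z * conj(z) = (product of roots) = c/a = 1/(0.24) = 4.166667, so |z| = sqrt(4.166667) = 2.0412 for both roots.
Moduli of all roots: 0.5000, 2.0412, 2.0412.
All moduli strictly greater than 1? No.
Verdict: Not stationary.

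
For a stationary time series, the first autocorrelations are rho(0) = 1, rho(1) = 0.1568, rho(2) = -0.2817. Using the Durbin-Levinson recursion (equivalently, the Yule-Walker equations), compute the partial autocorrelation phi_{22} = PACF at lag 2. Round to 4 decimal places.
\phi_{22} = -0.3140

The PACF at lag k is phi_{kk}, the last component of the solution
to the Yule-Walker system G_k phi = r_k where
  (G_k)_{ij} = rho(|i - j|), (r_k)_i = rho(i), i,j = 1..k.
Equivalently, Durbin-Levinson gives phi_{kk} iteratively:
  phi_{11} = rho(1)
  phi_{kk} = [rho(k) - sum_{j=1..k-1} phi_{k-1,j} rho(k-j)]
            / [1 - sum_{j=1..k-1} phi_{k-1,j} rho(j)],
  phi_{k,j} = phi_{k-1,j} - phi_{kk} phi_{k-1,k-j},  j = 1..k-1.
Step k = 1:
  phi_11 = rho(1) = 0.1568.
Step k = 2:
  phi_22 = [rho(2) - phi_11 rho(1)] / [1 - phi_11 rho(1)] = [-0.2817 - (0.1568)(0.1568)] / [1 - (0.1568)(0.1568)]
         = -0.30628624 / 0.97541376 = -0.314.
Therefore phi_{22} = -0.3140.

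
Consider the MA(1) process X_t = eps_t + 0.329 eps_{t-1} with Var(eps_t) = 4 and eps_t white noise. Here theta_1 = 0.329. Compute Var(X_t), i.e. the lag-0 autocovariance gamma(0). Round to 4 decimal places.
\gamma(0) = 4.4330

For an MA(q) process X_t = eps_t + sum_i theta_i eps_{t-i} with
Var(eps_t) = sigma^2, the variance is
  gamma(0) = sigma^2 * (1 + sum_i theta_i^2).
  sum_i theta_i^2 = (0.329)^2 = 0.108241.
  gamma(0) = 4 * (1 + 0.108241) = 4 * 1.108241 = 4.432964, which rounds to 4.4330.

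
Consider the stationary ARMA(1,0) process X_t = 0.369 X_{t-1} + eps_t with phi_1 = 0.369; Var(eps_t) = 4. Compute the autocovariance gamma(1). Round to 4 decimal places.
\gamma(1) = 1.7087

Multiply the model equation by X_{t-k} and take expectations. With theta_0 = psi_0 = 1 and psi_j the MA(infinity) weights, this gives
  gamma(k) - sum_i phi_i gamma(k-i) = c_k,
  c_k = sigma^2 * sum_{j=k..q} theta_j psi_{j-k}   (c_k = 0 for k > q),
using gamma(-m) = gamma(m).
Pure AR (q = 0): c_0 = sigma^2 = 4, c_k = 0 for k >= 1.
Equations for k = 0 and k = 1 (AR order 1):
  gamma(0) = phi_1 gamma(1) + c_0
  gamma(1) = phi_1 gamma(0) + c_1
Substituting the second into the first: gamma(0) (1 - phi_1^2) = c_0 + phi_1 c_1, so
  gamma(0) = c_0 / (1 - phi_1^2) = 4 / (1 - (0.369)^2) = 4 / 0.863839 = 4.630492.
  gamma(1) = phi_1 gamma(0) = (0.369)(4.630492) = 1.708652.
Therefore gamma(1) = 1.7087 (to 4 decimal places).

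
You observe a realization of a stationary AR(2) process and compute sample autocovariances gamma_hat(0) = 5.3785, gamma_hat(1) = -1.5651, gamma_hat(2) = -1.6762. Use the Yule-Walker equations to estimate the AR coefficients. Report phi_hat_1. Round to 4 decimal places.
\hat\phi_{1} = -0.4170

The Yule-Walker equations for an AR(p) process read, in matrix form,
  Gamma_p phi = r_p,   with   (Gamma_p)_{ij} = gamma(|i - j|),
                       (r_p)_i = gamma(i),   i,j = 1..p.
Substitute the sample gammas (Toeplitz matrix and right-hand side of size 2):
  Gamma_p = [[5.3785, -1.5651], [-1.5651, 5.3785]]
  r_p     = [-1.5651, -1.6762]
Written out:
  5.3785 phi_1 - 1.5651 phi_2 = -1.5651
  -1.5651 phi_1 + 5.3785 phi_2 = -1.6762
Solve by Cramer's rule:
  det = gamma(0)^2 - gamma(1)^2 = (5.3785)^2 - (-1.5651)^2 = 28.92826225 - 2.44953801 = 26.47872424
  phi_hat_1 = [gamma(1) gamma(0) - gamma(1) gamma(2)] / det = [(-1.5651)(5.3785) - (-1.5651)(-1.6762)] / 26.47872424 = -11.04131097 / 26.47872424 = -0.417
  phi_hat_2 = [gamma(0) gamma(2) - gamma(1)^2] / det = [(5.3785)(-1.6762) - (-1.5651)^2] / 26.47872424 = -11.46497971 / 26.47872424 = -0.433
So phi_hat = [-0.4170, -0.4330].
Therefore phi_hat_1 = -0.4170.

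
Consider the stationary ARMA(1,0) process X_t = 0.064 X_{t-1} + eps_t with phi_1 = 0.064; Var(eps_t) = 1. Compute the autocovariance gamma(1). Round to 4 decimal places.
\gamma(1) = 0.0643

Multiply the model equation by X_{t-k} and take expectations. With theta_0 = psi_0 = 1 and psi_j the MA(infinity) weights, this gives
  gamma(k) - sum_i phi_i gamma(k-i) = c_k,
  c_k = sigma^2 * sum_{j=k..q} theta_j psi_{j-k}   (c_k = 0 for k > q),
using gamma(-m) = gamma(m).
Pure AR (q = 0): c_0 = sigma^2 = 1, c_k = 0 for k >= 1.
Equations for k = 0 and k = 1 (AR order 1):
  gamma(0) = phi_1 gamma(1) + c_0
  gamma(1) = phi_1 gamma(0) + c_1
Substituting the second into the first: gamma(0) (1 - phi_1^2) = c_0 + phi_1 c_1, so
  gamma(0) = c_0 / (1 - phi_1^2) = 1 / (1 - (0.064)^2) = 1 / 0.995904 = 1.004113.
  gamma(1) = phi_1 gamma(0) = (0.064)(1.004113) = 0.064263.
Therefore gamma(1) = 0.0643 (to 4 decimal places).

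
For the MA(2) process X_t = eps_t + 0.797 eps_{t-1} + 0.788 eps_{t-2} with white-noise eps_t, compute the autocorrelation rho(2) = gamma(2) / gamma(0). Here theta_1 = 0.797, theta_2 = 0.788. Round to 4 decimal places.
\rho(2) = 0.3493

For an MA(q) process with theta_0 = 1, the autocovariance is
  gamma(k) = sigma^2 * sum_{i=0..q-k} theta_i * theta_{i+k},
and rho(k) = gamma(k) / gamma(0). Sigma^2 cancels.
  numerator   = (1)*(0.788) = 0.788.
  denominator = (1)^2 + (0.797)^2 + (0.788)^2 = 2.256153.
  rho(2) = 0.788 / 2.256153 = 0.3493.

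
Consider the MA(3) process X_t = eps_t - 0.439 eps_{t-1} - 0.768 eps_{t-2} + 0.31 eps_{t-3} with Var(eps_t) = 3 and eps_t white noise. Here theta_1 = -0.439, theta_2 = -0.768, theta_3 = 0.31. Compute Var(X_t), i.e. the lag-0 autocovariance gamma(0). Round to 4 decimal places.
\gamma(0) = 5.6359

For an MA(q) process X_t = eps_t + sum_i theta_i eps_{t-i} with
Var(eps_t) = sigma^2, the variance is
  gamma(0) = sigma^2 * (1 + sum_i theta_i^2).
  sum_i theta_i^2 = (-0.439)^2 + (-0.768)^2 + (0.31)^2 = 0.192721 + 0.589824 + 0.0961 = 0.878645.
  gamma(0) = 3 * (1 + 0.878645) = 3 * 1.878645 = 5.635935, which rounds to 5.6359.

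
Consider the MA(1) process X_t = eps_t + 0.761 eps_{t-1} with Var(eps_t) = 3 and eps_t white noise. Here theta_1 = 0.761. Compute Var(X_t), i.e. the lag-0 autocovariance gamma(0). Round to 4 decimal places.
\gamma(0) = 4.7374

For an MA(q) process X_t = eps_t + sum_i theta_i eps_{t-i} with
Var(eps_t) = sigma^2, the variance is
  gamma(0) = sigma^2 * (1 + sum_i theta_i^2).
  sum_i theta_i^2 = (0.761)^2 = 0.579121.
  gamma(0) = 3 * (1 + 0.579121) = 3 * 1.579121 = 4.737363, which rounds to 4.7374.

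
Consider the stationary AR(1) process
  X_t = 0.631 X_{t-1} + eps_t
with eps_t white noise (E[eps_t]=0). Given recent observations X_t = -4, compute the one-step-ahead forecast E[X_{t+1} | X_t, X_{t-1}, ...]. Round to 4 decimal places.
E[X_{t+1} \mid \mathcal F_t] = -2.5240

For an AR(p) model X_t = c + sum_i phi_i X_{t-i} + eps_t, the
one-step-ahead conditional mean is
  E[X_{t+1} | X_t, ...] = c + sum_i phi_i X_{t+1-i}.
Substitute known values:
  E[X_{t+1} | ...] = (0.631) * (-4)
                   = -2.5240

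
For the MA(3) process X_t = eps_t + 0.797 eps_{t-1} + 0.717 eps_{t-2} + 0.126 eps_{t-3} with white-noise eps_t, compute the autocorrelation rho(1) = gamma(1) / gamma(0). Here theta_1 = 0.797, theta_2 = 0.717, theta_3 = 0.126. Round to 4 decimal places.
\rho(1) = 0.6738

For an MA(q) process with theta_0 = 1, the autocovariance is
  gamma(k) = sigma^2 * sum_{i=0..q-k} theta_i * theta_{i+k},
and rho(k) = gamma(k) / gamma(0). Sigma^2 cancels.
  numerator   = (1)*(0.797) + (0.797)*(0.717) + (0.717)*(0.126) = 1.458791.
  denominator = (1)^2 + (0.797)^2 + (0.717)^2 + (0.126)^2 = 2.165174.
  rho(1) = 1.458791 / 2.165174 = 0.6738.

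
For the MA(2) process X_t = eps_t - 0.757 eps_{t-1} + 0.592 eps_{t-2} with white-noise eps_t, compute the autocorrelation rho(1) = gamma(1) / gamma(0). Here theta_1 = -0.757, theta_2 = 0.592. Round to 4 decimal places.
\rho(1) = -0.6265

For an MA(q) process with theta_0 = 1, the autocovariance is
  gamma(k) = sigma^2 * sum_{i=0..q-k} theta_i * theta_{i+k},
and rho(k) = gamma(k) / gamma(0). Sigma^2 cancels.
  numerator   = (1)*(-0.757) + (-0.757)*(0.592) = -1.205144.
  denominator = (1)^2 + (-0.757)^2 + (0.592)^2 = 1.923513.
  rho(1) = -1.205144 / 1.923513 = -0.6265.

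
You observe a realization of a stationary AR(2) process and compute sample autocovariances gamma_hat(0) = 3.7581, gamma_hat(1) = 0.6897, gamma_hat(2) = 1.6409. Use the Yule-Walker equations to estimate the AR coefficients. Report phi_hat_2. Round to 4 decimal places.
\hat\phi_{2} = 0.4170

The Yule-Walker equations for an AR(p) process read, in matrix form,
  Gamma_p phi = r_p,   with   (Gamma_p)_{ij} = gamma(|i - j|),
                       (r_p)_i = gamma(i),   i,j = 1..p.
Substitute the sample gammas (Toeplitz matrix and right-hand side of size 2):
  Gamma_p = [[3.7581, 0.6897], [0.6897, 3.7581]]
  r_p     = [0.6897, 1.6409]
Written out:
  3.7581 phi_1 + 0.6897 phi_2 = 0.6897
  0.6897 phi_1 + 3.7581 phi_2 = 1.6409
Solve by Cramer's rule:
  det = gamma(0)^2 - gamma(1)^2 = (3.7581)^2 - (0.6897)^2 = 14.12331561 - 0.47568609 = 13.64762952
  phi_hat_1 = [gamma(1) gamma(0) - gamma(1) gamma(2)] / det = [(0.6897)(3.7581) - (0.6897)(1.6409)] / 13.64762952 = 1.46023284 / 13.64762952 = 0.107
  phi_hat_2 = [gamma(0) gamma(2) - gamma(1)^2] / det = [(3.7581)(1.6409) - (0.6897)^2] / 13.64762952 = 5.6909802 / 13.64762952 = 0.417
So phi_hat = [0.1070, 0.4170].
Therefore phi_hat_2 = 0.4170.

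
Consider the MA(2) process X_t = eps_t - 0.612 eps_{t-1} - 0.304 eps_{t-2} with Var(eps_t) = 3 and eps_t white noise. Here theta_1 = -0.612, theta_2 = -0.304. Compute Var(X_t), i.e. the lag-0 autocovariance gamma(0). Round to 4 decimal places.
\gamma(0) = 4.4009

For an MA(q) process X_t = eps_t + sum_i theta_i eps_{t-i} with
Var(eps_t) = sigma^2, the variance is
  gamma(0) = sigma^2 * (1 + sum_i theta_i^2).
  sum_i theta_i^2 = (-0.612)^2 + (-0.304)^2 = 0.374544 + 0.092416 = 0.46696.
  gamma(0) = 3 * (1 + 0.46696) = 3 * 1.46696 = 4.40088, which rounds to 4.4009.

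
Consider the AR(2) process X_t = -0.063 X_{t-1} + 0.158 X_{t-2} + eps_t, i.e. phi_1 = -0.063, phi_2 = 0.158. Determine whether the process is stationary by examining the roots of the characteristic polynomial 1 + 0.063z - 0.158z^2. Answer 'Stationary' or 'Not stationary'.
\text{Stationary}

The AR(p) characteristic polynomial is P(z) = 1 + 0.063z - 0.158z^2.
Stationarity requires all roots to lie outside the unit circle, i.e. |z| > 1 for every root.
Set 1 + (0.063) z + (-0.158) z^2 = 0, i.e. a z^2 + b z + c = 0 with a = -0.158, b = 0.063, c = 1.
Discriminant D = b^2 - 4ac = (0.063)^2 - 4*(-0.158)*1 = 0.003969 - (-0.632) = 0.635969.
D >= 0, so the roots are real: z = (-b +/- sqrt(D)) / (2a) = (-0.063 +/- 0.797477) / (-0.316).
  z_1 = (-0.063 + 0.797477) / (-0.316) = -2.3243,   |z_1| = 2.3243.
  z_2 = (-0.063 - 0.797477) / (-0.316) = 2.723,   |z_2| = 2.723.
Moduli of all roots: 2.3243, 2.7230.
All moduli strictly greater than 1? Yes.
Verdict: Stationary.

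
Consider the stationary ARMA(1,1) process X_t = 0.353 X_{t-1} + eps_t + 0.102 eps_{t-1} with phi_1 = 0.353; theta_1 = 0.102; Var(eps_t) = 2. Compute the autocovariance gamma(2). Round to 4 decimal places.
\gamma(2) = 0.3802

Multiply the model equation by X_{t-k} and take expectations. With theta_0 = psi_0 = 1 and psi_j the MA(infinity) weights, this gives
  gamma(k) - sum_i phi_i gamma(k-i) = c_k,
  c_k = sigma^2 * sum_{j=k..q} theta_j psi_{j-k}   (c_k = 0 for k > q),
using gamma(-m) = gamma(m).
psi-weights needed (psi_j = theta_j + sum_i phi_i psi_{j-i}):
  psi_1 = theta_1 + phi_1 = 0.102 + (0.353) = 0.455
Right-hand sides:
  c_0 = sigma^2 (1 + theta_1 psi_1) = 2 * (1 + (0.102)(0.455)) = 2 * 1.04641 = 2.09282
  c_1 = sigma^2 theta_1 = 2 * (0.102) = 0.204
  c_2 = 0
Equations for k = 0 and k = 1 (AR order 1):
  gamma(0) = phi_1 gamma(1) + c_0
  gamma(1) = phi_1 gamma(0) + c_1
Substituting the second into the first: gamma(0) (1 - phi_1^2) = c_0 + phi_1 c_1, so
  gamma(0) = (c_0 + phi_1 c_1) / (1 - phi_1^2) = (2.09282 + (0.353)(0.204)) / (1 - (0.353)^2) = 2.164832 / 0.875391 = 2.472989.
  gamma(1) = phi_1 gamma(0) + c_1 = (0.353)(2.472989) + (0.204) = 1.076965.
For k = 2 (> q): gamma(2) = phi_1 gamma(1) = (0.353)(1.076965) = 0.380169.
Therefore gamma(2) = 0.3802 (to 4 decimal places).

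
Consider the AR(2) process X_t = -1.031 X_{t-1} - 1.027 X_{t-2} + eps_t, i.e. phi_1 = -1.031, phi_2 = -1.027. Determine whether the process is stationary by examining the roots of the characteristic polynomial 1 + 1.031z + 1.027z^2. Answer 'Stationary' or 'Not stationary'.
\text{Not stationary}

The AR(p) characteristic polynomial is P(z) = 1 + 1.031z + 1.027z^2.
Stationarity requires all roots to lie outside the unit circle, i.e. |z| > 1 for every root.
Set 1 + (1.031) z + (1.027) z^2 = 0, i.e. a z^2 + b z + c = 0 with a = 1.027, b = 1.031, c = 1.
Discriminant D = b^2 - 4ac = (1.031)^2 - 4*(1.027)*1 = 1.062961 - (4.108) = -3.045039.
D < 0, so the roots are the complex-conjugate pair z = (-b +/- i sqrt(-D)) / (2a) = -0.5019 +/- 0.8496i.
For a conjugate pair |z|^2 = z * conj(z) = (product of roots) = c/a = 1/(1.027) = 0.97371, so |z| = sqrt(0.97371) = 0.9868 for both roots.
Moduli of all roots: 0.9868, 0.9868.
All moduli strictly greater than 1? No.
Verdict: Not stationary.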